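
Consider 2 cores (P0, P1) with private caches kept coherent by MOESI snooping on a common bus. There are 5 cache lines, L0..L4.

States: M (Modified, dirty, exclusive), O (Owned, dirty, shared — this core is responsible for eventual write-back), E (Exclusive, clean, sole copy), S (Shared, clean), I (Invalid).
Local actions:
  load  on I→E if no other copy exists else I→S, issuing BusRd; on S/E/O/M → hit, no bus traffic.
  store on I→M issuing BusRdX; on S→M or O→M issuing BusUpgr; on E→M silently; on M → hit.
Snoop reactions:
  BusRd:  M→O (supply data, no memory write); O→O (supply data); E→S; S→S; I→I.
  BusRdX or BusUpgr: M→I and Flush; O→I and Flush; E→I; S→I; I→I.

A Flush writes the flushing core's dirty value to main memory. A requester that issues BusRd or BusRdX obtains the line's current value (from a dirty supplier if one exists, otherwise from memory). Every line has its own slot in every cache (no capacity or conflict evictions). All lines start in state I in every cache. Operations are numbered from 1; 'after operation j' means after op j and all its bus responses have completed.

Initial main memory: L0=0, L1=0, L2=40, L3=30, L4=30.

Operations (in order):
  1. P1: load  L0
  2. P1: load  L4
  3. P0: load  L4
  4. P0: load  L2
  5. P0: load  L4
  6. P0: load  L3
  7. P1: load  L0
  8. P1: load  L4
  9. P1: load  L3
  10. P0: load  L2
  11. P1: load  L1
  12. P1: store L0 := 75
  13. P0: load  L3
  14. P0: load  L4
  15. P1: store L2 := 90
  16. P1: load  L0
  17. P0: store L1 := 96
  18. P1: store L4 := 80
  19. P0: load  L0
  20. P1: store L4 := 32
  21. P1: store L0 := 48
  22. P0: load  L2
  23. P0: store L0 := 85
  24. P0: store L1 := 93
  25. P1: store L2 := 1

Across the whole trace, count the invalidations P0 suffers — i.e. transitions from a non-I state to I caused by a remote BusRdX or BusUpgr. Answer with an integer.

invalidations = 4

  op1 P1: load  L0 → I/E on L0; bus BusRd; mem=0
  op2 P1: load  L4 → I/E on L4; bus BusRd; mem=30
  op3 P0: load  L4 → S/S on L4; bus BusRd; mem=30
  op4 P0: load  L2 → E/I on L2; bus BusRd; mem=40
  op5 P0: load  L4 → S/S on L4; bus (none); mem=30
  op6 P0: load  L3 → E/I on L3; bus BusRd; mem=30
  op7 P1: load  L0 → I/E on L0; bus (none); mem=0
  op8 P1: load  L4 → S/S on L4; bus (none); mem=30
  op9 P1: load  L3 → S/S on L3; bus BusRd; mem=30
  op10 P0: load  L2 → E/I on L2; bus (none); mem=40
  op11 P1: load  L1 → I/E on L1; bus BusRd; mem=0
  op12 P1: store L0 := 75 → I/M on L0; bus (none); mem=0
  op13 P0: load  L3 → S/S on L3; bus (none); mem=30
  op14 P0: load  L4 → S/S on L4; bus (none); mem=30
  op15 P1: store L2 := 90 → I/M on L2; bus BusRdX; mem=40
  op16 P1: load  L0 → I/M on L0; bus (none); mem=0
  op17 P0: store L1 := 96 → M/I on L1; bus BusRdX; mem=0
  op18 P1: store L4 := 80 → I/M on L4; bus BusUpgr; mem=30
  op19 P0: load  L0 → S/O on L0; bus BusRd; mem=0
  op20 P1: store L4 := 32 → I/M on L4; bus (none); mem=30
  op21 P1: store L0 := 48 → I/M on L0; bus BusUpgr; mem=0
  op22 P0: load  L2 → S/O on L2; bus BusRd; mem=40
  op23 P0: store L0 := 85 → M/I on L0; bus BusRdX Flush; mem=48
  op24 P0: store L1 := 93 → M/I on L1; bus (none); mem=0
  op25 P1: store L2 := 1 → I/M on L2; bus BusUpgr; mem=40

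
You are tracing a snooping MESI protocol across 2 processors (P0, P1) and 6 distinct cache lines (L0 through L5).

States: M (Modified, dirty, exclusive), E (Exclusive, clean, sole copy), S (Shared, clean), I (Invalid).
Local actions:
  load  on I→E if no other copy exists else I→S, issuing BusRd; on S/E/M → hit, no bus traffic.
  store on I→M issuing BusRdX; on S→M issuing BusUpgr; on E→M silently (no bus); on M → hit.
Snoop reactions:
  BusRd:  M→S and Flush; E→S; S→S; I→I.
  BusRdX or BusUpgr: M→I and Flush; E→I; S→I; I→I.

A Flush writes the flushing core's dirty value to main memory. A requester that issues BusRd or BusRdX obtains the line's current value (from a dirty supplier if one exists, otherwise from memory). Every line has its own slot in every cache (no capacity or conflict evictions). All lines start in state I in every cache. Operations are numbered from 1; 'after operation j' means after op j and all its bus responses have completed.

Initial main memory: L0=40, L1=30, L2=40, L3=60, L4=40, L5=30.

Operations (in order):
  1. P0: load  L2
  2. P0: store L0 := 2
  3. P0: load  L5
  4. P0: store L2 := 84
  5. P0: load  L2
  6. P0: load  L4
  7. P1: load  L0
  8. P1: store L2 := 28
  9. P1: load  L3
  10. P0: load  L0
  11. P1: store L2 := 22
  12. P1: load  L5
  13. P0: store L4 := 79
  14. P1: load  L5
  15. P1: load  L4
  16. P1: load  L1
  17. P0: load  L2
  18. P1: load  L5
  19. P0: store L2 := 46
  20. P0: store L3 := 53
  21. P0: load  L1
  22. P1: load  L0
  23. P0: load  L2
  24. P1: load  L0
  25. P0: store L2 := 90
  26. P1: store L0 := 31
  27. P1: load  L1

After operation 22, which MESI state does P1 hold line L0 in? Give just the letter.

state = S

step 1: P0: load  L2  ⟶  EI  (L2)  txn=BusRd  M[L2]=40
step 2: P0: store L0 := 2  ⟶  MI  (L0)  txn=BusRdX  M[L0]=40
step 3: P0: load  L5  ⟶  EI  (L5)  txn=BusRd  M[L5]=30
step 4: P0: store L2 := 84  ⟶  MI  (L2)  txn=∅  M[L2]=40
step 5: P0: load  L2  ⟶  MI  (L2)  txn=∅  M[L2]=40
step 6: P0: load  L4  ⟶  EI  (L4)  txn=BusRd  M[L4]=40
step 7: P1: load  L0  ⟶  SS  (L0)  txn=BusRd+Flush  M[L0]=2
step 8: P1: store L2 := 28  ⟶  IM  (L2)  txn=BusRdX+Flush  M[L2]=84
step 9: P1: load  L3  ⟶  IE  (L3)  txn=BusRd  M[L3]=60
step 10: P0: load  L0  ⟶  SS  (L0)  txn=∅  M[L0]=2
step 11: P1: store L2 := 22  ⟶  IM  (L2)  txn=∅  M[L2]=84
step 12: P1: load  L5  ⟶  SS  (L5)  txn=BusRd  M[L5]=30
step 13: P0: store L4 := 79  ⟶  MI  (L4)  txn=∅  M[L4]=40
step 14: P1: load  L5  ⟶  SS  (L5)  txn=∅  M[L5]=30
step 15: P1: load  L4  ⟶  SS  (L4)  txn=BusRd+Flush  M[L4]=79
step 16: P1: load  L1  ⟶  IE  (L1)  txn=BusRd  M[L1]=30
step 17: P0: load  L2  ⟶  SS  (L2)  txn=BusRd+Flush  M[L2]=22
step 18: P1: load  L5  ⟶  SS  (L5)  txn=∅  M[L5]=30
step 19: P0: store L2 := 46  ⟶  MI  (L2)  txn=BusUpgr  M[L2]=22
step 20: P0: store L3 := 53  ⟶  MI  (L3)  txn=BusRdX  M[L3]=60
step 21: P0: load  L1  ⟶  SS  (L1)  txn=BusRd  M[L1]=30
step 22: P1: load  L0  ⟶  SS  (L0)  txn=∅  M[L0]=2
step 23: P0: load  L2  ⟶  MI  (L2)  txn=∅  M[L2]=22
step 24: P1: load  L0  ⟶  SS  (L0)  txn=∅  M[L0]=2
step 25: P0: store L2 := 90  ⟶  MI  (L2)  txn=∅  M[L2]=22
step 26: P1: store L0 := 31  ⟶  IM  (L0)  txn=BusUpgr  M[L0]=2
step 27: P1: load  L1  ⟶  SS  (L1)  txn=∅  M[L1]=30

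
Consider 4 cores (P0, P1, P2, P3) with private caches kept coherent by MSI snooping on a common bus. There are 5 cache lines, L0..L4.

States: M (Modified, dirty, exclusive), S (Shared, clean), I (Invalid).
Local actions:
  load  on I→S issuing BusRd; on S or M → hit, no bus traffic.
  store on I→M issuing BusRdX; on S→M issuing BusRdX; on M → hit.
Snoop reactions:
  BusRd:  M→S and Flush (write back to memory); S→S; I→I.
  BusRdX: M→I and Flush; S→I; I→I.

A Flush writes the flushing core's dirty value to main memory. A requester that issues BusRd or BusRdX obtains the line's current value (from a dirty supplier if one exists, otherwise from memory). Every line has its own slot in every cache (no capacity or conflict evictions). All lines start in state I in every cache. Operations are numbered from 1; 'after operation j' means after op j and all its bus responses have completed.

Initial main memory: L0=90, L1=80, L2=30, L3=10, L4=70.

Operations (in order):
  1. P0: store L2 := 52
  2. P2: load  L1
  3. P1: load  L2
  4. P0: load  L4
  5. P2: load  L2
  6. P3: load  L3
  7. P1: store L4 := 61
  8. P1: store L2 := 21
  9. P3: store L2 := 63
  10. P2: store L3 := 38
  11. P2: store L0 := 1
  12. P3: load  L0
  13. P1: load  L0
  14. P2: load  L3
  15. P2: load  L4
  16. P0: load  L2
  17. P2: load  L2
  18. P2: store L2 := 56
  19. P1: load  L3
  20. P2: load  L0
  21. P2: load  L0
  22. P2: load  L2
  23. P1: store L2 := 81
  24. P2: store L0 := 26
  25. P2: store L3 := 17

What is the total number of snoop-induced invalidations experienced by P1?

1. P0: store L2 := 52  bus=[BusRdX]  L2: P0=M P1=I P2=I P3=I  mem[L2]=30
2. P2: load  L1  bus=[BusRd]  L1: P0=I P1=I P2=S P3=I  mem[L1]=80
3. P1: load  L2  bus=[BusRd,Flush]  L2: P0=S P1=S P2=I P3=I  mem[L2]=52
4. P0: load  L4  bus=[BusRd]  L4: P0=S P1=I P2=I P3=I  mem[L4]=70
5. P2: load  L2  bus=[BusRd]  L2: P0=S P1=S P2=S P3=I  mem[L2]=52
6. P3: load  L3  bus=[BusRd]  L3: P0=I P1=I P2=I P3=S  mem[L3]=10
7. P1: store L4 := 61  bus=[BusRdX]  L4: P0=I P1=M P2=I P3=I  mem[L4]=70
8. P1: store L2 := 21  bus=[BusRdX]  L2: P0=I P1=M P2=I P3=I  mem[L2]=52
9. P3: store L2 := 63  bus=[BusRdX,Flush]  L2: P0=I P1=I P2=I P3=M  mem[L2]=21
10. P2: store L3 := 38  bus=[BusRdX]  L3: P0=I P1=I P2=M P3=I  mem[L3]=10
11. P2: store L0 := 1  bus=[BusRdX]  L0: P0=I P1=I P2=M P3=I  mem[L0]=90
12. P3: load  L0  bus=[BusRd,Flush]  L0: P0=I P1=I P2=S P3=S  mem[L0]=1
13. P1: load  L0  bus=[BusRd]  L0: P0=I P1=S P2=S P3=S  mem[L0]=1
14. P2: load  L3  bus=[-]  L3: P0=I P1=I P2=M P3=I  mem[L3]=10
15. P2: load  L4  bus=[BusRd,Flush]  L4: P0=I P1=S P2=S P3=I  mem[L4]=61
16. P0: load  L2  bus=[BusRd,Flush]  L2: P0=S P1=I P2=I P3=S  mem[L2]=63
17. P2: load  L2  bus=[BusRd]  L2: P0=S P1=I P2=S P3=S  mem[L2]=63
18. P2: store L2 := 56  bus=[BusRdX]  L2: P0=I P1=I P2=M P3=I  mem[L2]=63
19. P1: load  L3  bus=[BusRd,Flush]  L3: P0=I P1=S P2=S P3=I  mem[L3]=38
20. P2: load  L0  bus=[-]  L0: P0=I P1=S P2=S P3=S  mem[L0]=1
21. P2: load  L0  bus=[-]  L0: P0=I P1=S P2=S P3=S  mem[L0]=1
22. P2: load  L2  bus=[-]  L2: P0=I P1=I P2=M P3=I  mem[L2]=63
23. P1: store L2 := 81  bus=[BusRdX,Flush]  L2: P0=I P1=M P2=I P3=I  mem[L2]=56
24. P2: store L0 := 26  bus=[BusRdX]  L0: P0=I P1=I P2=M P3=I  mem[L0]=1
25. P2: store L3 := 17  bus=[BusRdX]  L3: P0=I P1=I P2=M P3=I  mem[L3]=38

invalidations = 3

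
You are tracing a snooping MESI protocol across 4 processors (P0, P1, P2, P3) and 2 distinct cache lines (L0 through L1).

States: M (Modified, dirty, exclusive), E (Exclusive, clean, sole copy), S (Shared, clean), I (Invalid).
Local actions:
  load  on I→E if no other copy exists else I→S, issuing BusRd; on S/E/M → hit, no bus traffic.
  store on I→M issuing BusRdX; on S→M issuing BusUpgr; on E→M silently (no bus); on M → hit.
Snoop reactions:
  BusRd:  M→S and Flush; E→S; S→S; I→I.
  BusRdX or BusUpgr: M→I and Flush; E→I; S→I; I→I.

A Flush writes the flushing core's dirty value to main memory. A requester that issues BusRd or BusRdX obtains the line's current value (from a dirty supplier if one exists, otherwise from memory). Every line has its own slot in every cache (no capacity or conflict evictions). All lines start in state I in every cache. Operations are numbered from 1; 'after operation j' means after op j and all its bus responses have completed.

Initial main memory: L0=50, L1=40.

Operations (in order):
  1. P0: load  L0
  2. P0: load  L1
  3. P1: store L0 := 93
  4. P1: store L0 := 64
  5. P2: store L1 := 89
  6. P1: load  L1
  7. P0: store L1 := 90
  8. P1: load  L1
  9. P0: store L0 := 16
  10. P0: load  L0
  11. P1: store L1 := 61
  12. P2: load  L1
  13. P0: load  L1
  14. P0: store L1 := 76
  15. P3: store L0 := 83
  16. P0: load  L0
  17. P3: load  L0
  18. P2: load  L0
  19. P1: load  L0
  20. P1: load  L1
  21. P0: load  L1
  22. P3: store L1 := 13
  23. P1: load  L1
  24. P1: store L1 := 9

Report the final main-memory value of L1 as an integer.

[1] P0: load  L0 | P0:E(50), P1:I, P2:I, P3:I | bus: BusRd
[2] P0: load  L1 | P0:E(40), P1:I, P2:I, P3:I | bus: BusRd
[3] P1: store L0 := 93 | P0:I, P1:M(93), P2:I, P3:I | bus: BusRdX
[4] P1: store L0 := 64 | P0:I, P1:M(64), P2:I, P3:I | bus: none
[5] P2: store L1 := 89 | P0:I, P1:I, P2:M(89), P3:I | bus: BusRdX
[6] P1: load  L1 | P0:I, P1:S(89), P2:S(89), P3:I | bus: BusRd,Flush
[7] P0: store L1 := 90 | P0:M(90), P1:I, P2:I, P3:I | bus: BusRdX
[8] P1: load  L1 | P0:S(90), P1:S(90), P2:I, P3:I | bus: BusRd,Flush
[9] P0: store L0 := 16 | P0:M(16), P1:I, P2:I, P3:I | bus: BusRdX,Flush
[10] P0: load  L0 | P0:M(16), P1:I, P2:I, P3:I | bus: none
[11] P1: store L1 := 61 | P0:I, P1:M(61), P2:I, P3:I | bus: BusUpgr
[12] P2: load  L1 | P0:I, P1:S(61), P2:S(61), P3:I | bus: BusRd,Flush
[13] P0: load  L1 | P0:S(61), P1:S(61), P2:S(61), P3:I | bus: BusRd
[14] P0: store L1 := 76 | P0:M(76), P1:I, P2:I, P3:I | bus: BusUpgr
[15] P3: store L0 := 83 | P0:I, P1:I, P2:I, P3:M(83) | bus: BusRdX,Flush
[16] P0: load  L0 | P0:S(83), P1:I, P2:I, P3:S(83) | bus: BusRd,Flush
[17] P3: load  L0 | P0:S(83), P1:I, P2:I, P3:S(83) | bus: none
[18] P2: load  L0 | P0:S(83), P1:I, P2:S(83), P3:S(83) | bus: BusRd
[19] P1: load  L0 | P0:S(83), P1:S(83), P2:S(83), P3:S(83) | bus: BusRd
[20] P1: load  L1 | P0:S(76), P1:S(76), P2:I, P3:I | bus: BusRd,Flush
[21] P0: load  L1 | P0:S(76), P1:S(76), P2:I, P3:I | bus: none
[22] P3: store L1 := 13 | P0:I, P1:I, P2:I, P3:M(13) | bus: BusRdX
[23] P1: load  L1 | P0:I, P1:S(13), P2:I, P3:S(13) | bus: BusRd,Flush
[24] P1: store L1 := 9 | P0:I, P1:M(9), P2:I, P3:I | bus: BusUpgr

memory[L1] = 13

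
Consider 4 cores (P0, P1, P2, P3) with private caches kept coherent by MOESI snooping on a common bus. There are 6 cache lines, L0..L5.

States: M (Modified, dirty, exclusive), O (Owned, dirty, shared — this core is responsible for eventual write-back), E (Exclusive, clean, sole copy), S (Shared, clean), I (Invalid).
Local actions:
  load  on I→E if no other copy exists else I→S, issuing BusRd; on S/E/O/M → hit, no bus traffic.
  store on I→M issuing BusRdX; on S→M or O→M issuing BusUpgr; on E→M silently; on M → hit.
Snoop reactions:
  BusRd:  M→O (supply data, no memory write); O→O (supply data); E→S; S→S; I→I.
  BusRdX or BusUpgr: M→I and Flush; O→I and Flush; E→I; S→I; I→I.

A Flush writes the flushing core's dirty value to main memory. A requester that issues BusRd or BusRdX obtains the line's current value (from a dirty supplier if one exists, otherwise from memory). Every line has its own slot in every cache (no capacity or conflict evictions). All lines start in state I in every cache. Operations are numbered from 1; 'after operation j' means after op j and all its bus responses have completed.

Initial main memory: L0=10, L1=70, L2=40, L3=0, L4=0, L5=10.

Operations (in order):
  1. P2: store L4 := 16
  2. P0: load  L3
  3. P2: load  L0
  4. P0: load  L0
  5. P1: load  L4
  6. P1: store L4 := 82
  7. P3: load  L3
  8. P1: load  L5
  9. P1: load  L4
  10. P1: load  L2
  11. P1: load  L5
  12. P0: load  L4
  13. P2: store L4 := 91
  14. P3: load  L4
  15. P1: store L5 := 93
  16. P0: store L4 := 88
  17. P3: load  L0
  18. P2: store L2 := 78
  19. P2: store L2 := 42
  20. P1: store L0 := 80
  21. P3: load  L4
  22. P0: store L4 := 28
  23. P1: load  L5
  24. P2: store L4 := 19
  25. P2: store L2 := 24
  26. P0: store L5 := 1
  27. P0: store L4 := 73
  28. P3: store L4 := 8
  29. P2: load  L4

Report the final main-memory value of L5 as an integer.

  op1 P2: store L4 := 16 → I/I/M/I on L4; bus BusRdX; mem=0
  op2 P0: load  L3 → E/I/I/I on L3; bus BusRd; mem=0
  op3 P2: load  L0 → I/I/E/I on L0; bus BusRd; mem=10
  op4 P0: load  L0 → S/I/S/I on L0; bus BusRd; mem=10
  op5 P1: load  L4 → I/S/O/I on L4; bus BusRd; mem=0
  op6 P1: store L4 := 82 → I/M/I/I on L4; bus BusUpgr Flush; mem=16
  op7 P3: load  L3 → S/I/I/S on L3; bus BusRd; mem=0
  op8 P1: load  L5 → I/E/I/I on L5; bus BusRd; mem=10
  op9 P1: load  L4 → I/M/I/I on L4; bus (none); mem=16
  op10 P1: load  L2 → I/E/I/I on L2; bus BusRd; mem=40
  op11 P1: load  L5 → I/E/I/I on L5; bus (none); mem=10
  op12 P0: load  L4 → S/O/I/I on L4; bus BusRd; mem=16
  op13 P2: store L4 := 91 → I/I/M/I on L4; bus BusRdX Flush; mem=82
  op14 P3: load  L4 → I/I/O/S on L4; bus BusRd; mem=82
  op15 P1: store L5 := 93 → I/M/I/I on L5; bus (none); mem=10
  op16 P0: store L4 := 88 → M/I/I/I on L4; bus BusRdX Flush; mem=91
  op17 P3: load  L0 → S/I/S/S on L0; bus BusRd; mem=10
  op18 P2: store L2 := 78 → I/I/M/I on L2; bus BusRdX; mem=40
  op19 P2: store L2 := 42 → I/I/M/I on L2; bus (none); mem=40
  op20 P1: store L0 := 80 → I/M/I/I on L0; bus BusRdX; mem=10
  op21 P3: load  L4 → O/I/I/S on L4; bus BusRd; mem=91
  op22 P0: store L4 := 28 → M/I/I/I on L4; bus BusUpgr; mem=91
  op23 P1: load  L5 → I/M/I/I on L5; bus (none); mem=10
  op24 P2: store L4 := 19 → I/I/M/I on L4; bus BusRdX Flush; mem=28
  op25 P2: store L2 := 24 → I/I/M/I on L2; bus (none); mem=40
  op26 P0: store L5 := 1 → M/I/I/I on L5; bus BusRdX Flush; mem=93
  op27 P0: store L4 := 73 → M/I/I/I on L4; bus BusRdX Flush; mem=19
  op28 P3: store L4 := 8 → I/I/I/M on L4; bus BusRdX Flush; mem=73
  op29 P2: load  L4 → I/I/S/O on L4; bus BusRd; mem=73

memory[L5] = 93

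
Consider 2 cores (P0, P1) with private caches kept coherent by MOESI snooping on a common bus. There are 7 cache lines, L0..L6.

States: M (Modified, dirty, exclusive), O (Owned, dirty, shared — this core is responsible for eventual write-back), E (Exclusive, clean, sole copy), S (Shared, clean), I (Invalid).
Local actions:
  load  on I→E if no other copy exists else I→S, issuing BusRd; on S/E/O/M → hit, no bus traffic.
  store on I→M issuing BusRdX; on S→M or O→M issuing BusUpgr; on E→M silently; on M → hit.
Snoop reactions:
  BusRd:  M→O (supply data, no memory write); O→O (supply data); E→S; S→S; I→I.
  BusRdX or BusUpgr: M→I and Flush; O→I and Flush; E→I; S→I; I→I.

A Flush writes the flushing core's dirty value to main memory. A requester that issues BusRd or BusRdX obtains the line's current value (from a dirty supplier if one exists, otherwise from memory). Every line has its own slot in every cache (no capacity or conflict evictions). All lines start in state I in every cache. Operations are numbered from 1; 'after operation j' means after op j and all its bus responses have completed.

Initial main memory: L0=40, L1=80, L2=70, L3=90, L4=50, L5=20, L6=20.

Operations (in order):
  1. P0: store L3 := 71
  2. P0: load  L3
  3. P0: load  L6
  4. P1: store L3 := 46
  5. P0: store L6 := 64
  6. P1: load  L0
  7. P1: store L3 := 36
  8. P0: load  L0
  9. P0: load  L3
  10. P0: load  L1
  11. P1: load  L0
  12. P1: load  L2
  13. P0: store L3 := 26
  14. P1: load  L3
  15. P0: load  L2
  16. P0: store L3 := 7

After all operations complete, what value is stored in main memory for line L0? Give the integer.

memory[L0] = 40

[1] P0: store L3 := 71 | P0:M(71), P1:I | bus: BusRdX
[2] P0: load  L3 | P0:M(71), P1:I | bus: none
[3] P0: load  L6 | P0:E(20), P1:I | bus: BusRd
[4] P1: store L3 := 46 | P0:I, P1:M(46) | bus: BusRdX,Flush
[5] P0: store L6 := 64 | P0:M(64), P1:I | bus: none
[6] P1: load  L0 | P0:I, P1:E(40) | bus: BusRd
[7] P1: store L3 := 36 | P0:I, P1:M(36) | bus: none
[8] P0: load  L0 | P0:S(40), P1:S(40) | bus: BusRd
[9] P0: load  L3 | P0:S(36), P1:O(36) | bus: BusRd
[10] P0: load  L1 | P0:E(80), P1:I | bus: BusRd
[11] P1: load  L0 | P0:S(40), P1:S(40) | bus: none
[12] P1: load  L2 | P0:I, P1:E(70) | bus: BusRd
[13] P0: store L3 := 26 | P0:M(26), P1:I | bus: BusUpgr,Flush
[14] P1: load  L3 | P0:O(26), P1:S(26) | bus: BusRd
[15] P0: load  L2 | P0:S(70), P1:S(70) | bus: BusRd
[16] P0: store L3 := 7 | P0:M(7), P1:I | bus: BusUpgr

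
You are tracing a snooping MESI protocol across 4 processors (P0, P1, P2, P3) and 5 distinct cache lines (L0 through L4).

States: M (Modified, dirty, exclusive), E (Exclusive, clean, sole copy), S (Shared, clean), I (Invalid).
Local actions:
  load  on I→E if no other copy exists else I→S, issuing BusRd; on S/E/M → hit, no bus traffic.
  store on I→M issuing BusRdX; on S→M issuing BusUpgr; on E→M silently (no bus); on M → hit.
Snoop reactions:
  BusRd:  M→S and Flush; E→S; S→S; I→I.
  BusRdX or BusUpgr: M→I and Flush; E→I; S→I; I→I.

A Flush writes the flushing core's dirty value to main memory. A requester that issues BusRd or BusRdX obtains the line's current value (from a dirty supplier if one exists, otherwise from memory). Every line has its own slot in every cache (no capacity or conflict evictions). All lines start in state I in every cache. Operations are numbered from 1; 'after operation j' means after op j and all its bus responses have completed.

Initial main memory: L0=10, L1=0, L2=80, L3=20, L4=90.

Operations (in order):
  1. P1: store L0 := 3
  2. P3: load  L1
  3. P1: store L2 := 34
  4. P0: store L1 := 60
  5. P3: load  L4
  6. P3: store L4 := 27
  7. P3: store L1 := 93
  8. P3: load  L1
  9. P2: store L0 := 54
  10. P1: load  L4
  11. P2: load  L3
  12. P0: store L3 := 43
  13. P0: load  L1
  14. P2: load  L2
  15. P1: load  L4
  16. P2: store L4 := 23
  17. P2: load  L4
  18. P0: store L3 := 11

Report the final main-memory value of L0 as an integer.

[1] P1: store L0 := 3 | P0:I, P1:M(3), P2:I, P3:I | bus: BusRdX
[2] P3: load  L1 | P0:I, P1:I, P2:I, P3:E(0) | bus: BusRd
[3] P1: store L2 := 34 | P0:I, P1:M(34), P2:I, P3:I | bus: BusRdX
[4] P0: store L1 := 60 | P0:M(60), P1:I, P2:I, P3:I | bus: BusRdX
[5] P3: load  L4 | P0:I, P1:I, P2:I, P3:E(90) | bus: BusRd
[6] P3: store L4 := 27 | P0:I, P1:I, P2:I, P3:M(27) | bus: none
[7] P3: store L1 := 93 | P0:I, P1:I, P2:I, P3:M(93) | bus: BusRdX,Flush
[8] P3: load  L1 | P0:I, P1:I, P2:I, P3:M(93) | bus: none
[9] P2: store L0 := 54 | P0:I, P1:I, P2:M(54), P3:I | bus: BusRdX,Flush
[10] P1: load  L4 | P0:I, P1:S(27), P2:I, P3:S(27) | bus: BusRd,Flush
[11] P2: load  L3 | P0:I, P1:I, P2:E(20), P3:I | bus: BusRd
[12] P0: store L3 := 43 | P0:M(43), P1:I, P2:I, P3:I | bus: BusRdX
[13] P0: load  L1 | P0:S(93), P1:I, P2:I, P3:S(93) | bus: BusRd,Flush
[14] P2: load  L2 | P0:I, P1:S(34), P2:S(34), P3:I | bus: BusRd,Flush
[15] P1: load  L4 | P0:I, P1:S(27), P2:I, P3:S(27) | bus: none
[16] P2: store L4 := 23 | P0:I, P1:I, P2:M(23), P3:I | bus: BusRdX
[17] P2: load  L4 | P0:I, P1:I, P2:M(23), P3:I | bus: none
[18] P0: store L3 := 11 | P0:M(11), P1:I, P2:I, P3:I | bus: none

memory[L0] = 3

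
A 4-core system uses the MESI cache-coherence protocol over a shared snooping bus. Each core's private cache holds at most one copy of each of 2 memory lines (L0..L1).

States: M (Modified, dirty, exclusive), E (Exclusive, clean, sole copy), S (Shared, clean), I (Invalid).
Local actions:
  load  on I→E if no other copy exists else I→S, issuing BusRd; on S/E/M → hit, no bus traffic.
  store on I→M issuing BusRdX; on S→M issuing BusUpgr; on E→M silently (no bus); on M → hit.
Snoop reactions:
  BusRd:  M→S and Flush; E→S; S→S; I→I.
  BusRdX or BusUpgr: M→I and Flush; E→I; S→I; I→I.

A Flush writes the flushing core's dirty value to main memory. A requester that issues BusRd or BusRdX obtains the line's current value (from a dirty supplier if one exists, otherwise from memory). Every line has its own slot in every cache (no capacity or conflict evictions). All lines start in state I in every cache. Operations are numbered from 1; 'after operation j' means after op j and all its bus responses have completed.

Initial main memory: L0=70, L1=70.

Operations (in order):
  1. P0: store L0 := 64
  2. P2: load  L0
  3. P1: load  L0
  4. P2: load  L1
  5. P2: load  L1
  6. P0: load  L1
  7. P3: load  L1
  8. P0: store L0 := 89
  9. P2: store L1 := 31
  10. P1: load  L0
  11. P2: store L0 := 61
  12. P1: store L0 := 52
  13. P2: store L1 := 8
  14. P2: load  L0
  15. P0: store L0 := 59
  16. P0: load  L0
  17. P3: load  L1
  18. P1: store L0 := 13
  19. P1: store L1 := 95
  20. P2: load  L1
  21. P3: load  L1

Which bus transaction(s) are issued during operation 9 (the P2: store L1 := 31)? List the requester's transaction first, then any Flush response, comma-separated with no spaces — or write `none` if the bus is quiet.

step 1: P0: store L0 := 64  ⟶  MIII  (L0)  txn=BusRdX  M[L0]=70
step 2: P2: load  L0  ⟶  SISI  (L0)  txn=BusRd+Flush  M[L0]=64
step 3: P1: load  L0  ⟶  SSSI  (L0)  txn=BusRd  M[L0]=64
step 4: P2: load  L1  ⟶  IIEI  (L1)  txn=BusRd  M[L1]=70
step 5: P2: load  L1  ⟶  IIEI  (L1)  txn=∅  M[L1]=70
step 6: P0: load  L1  ⟶  SISI  (L1)  txn=BusRd  M[L1]=70
step 7: P3: load  L1  ⟶  SISS  (L1)  txn=BusRd  M[L1]=70
step 8: P0: store L0 := 89  ⟶  MIII  (L0)  txn=BusUpgr  M[L0]=64
step 9: P2: store L1 := 31  ⟶  IIMI  (L1)  txn=BusUpgr  M[L1]=70
step 10: P1: load  L0  ⟶  SSII  (L0)  txn=BusRd+Flush  M[L0]=89
step 11: P2: store L0 := 61  ⟶  IIMI  (L0)  txn=BusRdX  M[L0]=89
step 12: P1: store L0 := 52  ⟶  IMII  (L0)  txn=BusRdX+Flush  M[L0]=61
step 13: P2: store L1 := 8  ⟶  IIMI  (L1)  txn=∅  M[L1]=70
step 14: P2: load  L0  ⟶  ISSI  (L0)  txn=BusRd+Flush  M[L0]=52
step 15: P0: store L0 := 59  ⟶  MIII  (L0)  txn=BusRdX  M[L0]=52
step 16: P0: load  L0  ⟶  MIII  (L0)  txn=∅  M[L0]=52
step 17: P3: load  L1  ⟶  IISS  (L1)  txn=BusRd+Flush  M[L1]=8
step 18: P1: store L0 := 13  ⟶  IMII  (L0)  txn=BusRdX+Flush  M[L0]=59
step 19: P1: store L1 := 95  ⟶  IMII  (L1)  txn=BusRdX  M[L1]=8
step 20: P2: load  L1  ⟶  ISSI  (L1)  txn=BusRd+Flush  M[L1]=95
step 21: P3: load  L1  ⟶  ISSS  (L1)  txn=BusRd  M[L1]=95

bus = BusUpgr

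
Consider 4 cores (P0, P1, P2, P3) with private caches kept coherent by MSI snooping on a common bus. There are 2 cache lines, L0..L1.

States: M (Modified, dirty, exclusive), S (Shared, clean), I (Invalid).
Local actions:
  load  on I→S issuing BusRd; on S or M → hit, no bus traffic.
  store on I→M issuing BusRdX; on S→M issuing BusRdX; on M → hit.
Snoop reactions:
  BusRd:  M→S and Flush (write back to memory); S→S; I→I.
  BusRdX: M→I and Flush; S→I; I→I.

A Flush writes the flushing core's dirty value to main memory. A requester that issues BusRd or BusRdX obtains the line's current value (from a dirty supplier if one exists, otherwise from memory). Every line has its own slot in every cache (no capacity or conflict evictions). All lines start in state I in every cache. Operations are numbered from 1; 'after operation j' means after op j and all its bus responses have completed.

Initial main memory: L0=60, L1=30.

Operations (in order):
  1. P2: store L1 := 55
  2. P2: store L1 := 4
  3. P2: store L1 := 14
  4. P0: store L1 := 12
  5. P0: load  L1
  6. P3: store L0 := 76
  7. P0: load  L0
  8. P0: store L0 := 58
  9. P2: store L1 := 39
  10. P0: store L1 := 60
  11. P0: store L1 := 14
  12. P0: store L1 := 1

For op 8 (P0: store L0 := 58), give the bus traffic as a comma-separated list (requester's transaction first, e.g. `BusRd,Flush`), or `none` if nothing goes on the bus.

bus = BusRdX

1. P2: store L1 := 55  bus=[BusRdX]  L1: P0=I P1=I P2=M P3=I  mem[L1]=30
2. P2: store L1 := 4  bus=[-]  L1: P0=I P1=I P2=M P3=I  mem[L1]=30
3. P2: store L1 := 14  bus=[-]  L1: P0=I P1=I P2=M P3=I  mem[L1]=30
4. P0: store L1 := 12  bus=[BusRdX,Flush]  L1: P0=M P1=I P2=I P3=I  mem[L1]=14
5. P0: load  L1  bus=[-]  L1: P0=M P1=I P2=I P3=I  mem[L1]=14
6. P3: store L0 := 76  bus=[BusRdX]  L0: P0=I P1=I P2=I P3=M  mem[L0]=60
7. P0: load  L0  bus=[BusRd,Flush]  L0: P0=S P1=I P2=I P3=S  mem[L0]=76
8. P0: store L0 := 58  bus=[BusRdX]  L0: P0=M P1=I P2=I P3=I  mem[L0]=76
9. P2: store L1 := 39  bus=[BusRdX,Flush]  L1: P0=I P1=I P2=M P3=I  mem[L1]=12
10. P0: store L1 := 60  bus=[BusRdX,Flush]  L1: P0=M P1=I P2=I P3=I  mem[L1]=39
11. P0: store L1 := 14  bus=[-]  L1: P0=M P1=I P2=I P3=I  mem[L1]=39
12. P0: store L1 := 1  bus=[-]  L1: P0=M P1=I P2=I P3=I  mem[L1]=39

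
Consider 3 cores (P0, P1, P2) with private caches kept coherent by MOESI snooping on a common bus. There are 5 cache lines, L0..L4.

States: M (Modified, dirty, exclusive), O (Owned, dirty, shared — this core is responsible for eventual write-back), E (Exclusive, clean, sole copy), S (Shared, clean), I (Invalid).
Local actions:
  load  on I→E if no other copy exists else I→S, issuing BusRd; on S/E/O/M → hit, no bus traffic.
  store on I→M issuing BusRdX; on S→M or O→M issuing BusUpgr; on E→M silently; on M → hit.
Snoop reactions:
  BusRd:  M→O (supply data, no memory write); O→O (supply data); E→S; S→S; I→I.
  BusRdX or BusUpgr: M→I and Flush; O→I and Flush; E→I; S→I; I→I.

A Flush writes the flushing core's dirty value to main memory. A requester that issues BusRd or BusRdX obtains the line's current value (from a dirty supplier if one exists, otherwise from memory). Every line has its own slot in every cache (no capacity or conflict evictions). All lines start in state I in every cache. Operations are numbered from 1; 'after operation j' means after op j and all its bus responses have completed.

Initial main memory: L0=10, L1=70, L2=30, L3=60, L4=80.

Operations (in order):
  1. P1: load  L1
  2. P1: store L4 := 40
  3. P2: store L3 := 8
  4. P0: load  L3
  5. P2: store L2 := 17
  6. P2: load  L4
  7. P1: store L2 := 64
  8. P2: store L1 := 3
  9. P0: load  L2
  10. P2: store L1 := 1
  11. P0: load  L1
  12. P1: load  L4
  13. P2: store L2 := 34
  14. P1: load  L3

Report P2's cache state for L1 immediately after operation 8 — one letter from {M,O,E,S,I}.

[1] P1: load  L1 | P0:I, P1:E(70), P2:I | bus: BusRd
[2] P1: store L4 := 40 | P0:I, P1:M(40), P2:I | bus: BusRdX
[3] P2: store L3 := 8 | P0:I, P1:I, P2:M(8) | bus: BusRdX
[4] P0: load  L3 | P0:S(8), P1:I, P2:O(8) | bus: BusRd
[5] P2: store L2 := 17 | P0:I, P1:I, P2:M(17) | bus: BusRdX
[6] P2: load  L4 | P0:I, P1:O(40), P2:S(40) | bus: BusRd
[7] P1: store L2 := 64 | P0:I, P1:M(64), P2:I | bus: BusRdX,Flush
[8] P2: store L1 := 3 | P0:I, P1:I, P2:M(3) | bus: BusRdX
[9] P0: load  L2 | P0:S(64), P1:O(64), P2:I | bus: BusRd
[10] P2: store L1 := 1 | P0:I, P1:I, P2:M(1) | bus: none
[11] P0: load  L1 | P0:S(1), P1:I, P2:O(1) | bus: BusRd
[12] P1: load  L4 | P0:I, P1:O(40), P2:S(40) | bus: none
[13] P2: store L2 := 34 | P0:I, P1:I, P2:M(34) | bus: BusRdX,Flush
[14] P1: load  L3 | P0:S(8), P1:S(8), P2:O(8) | bus: BusRd

state = M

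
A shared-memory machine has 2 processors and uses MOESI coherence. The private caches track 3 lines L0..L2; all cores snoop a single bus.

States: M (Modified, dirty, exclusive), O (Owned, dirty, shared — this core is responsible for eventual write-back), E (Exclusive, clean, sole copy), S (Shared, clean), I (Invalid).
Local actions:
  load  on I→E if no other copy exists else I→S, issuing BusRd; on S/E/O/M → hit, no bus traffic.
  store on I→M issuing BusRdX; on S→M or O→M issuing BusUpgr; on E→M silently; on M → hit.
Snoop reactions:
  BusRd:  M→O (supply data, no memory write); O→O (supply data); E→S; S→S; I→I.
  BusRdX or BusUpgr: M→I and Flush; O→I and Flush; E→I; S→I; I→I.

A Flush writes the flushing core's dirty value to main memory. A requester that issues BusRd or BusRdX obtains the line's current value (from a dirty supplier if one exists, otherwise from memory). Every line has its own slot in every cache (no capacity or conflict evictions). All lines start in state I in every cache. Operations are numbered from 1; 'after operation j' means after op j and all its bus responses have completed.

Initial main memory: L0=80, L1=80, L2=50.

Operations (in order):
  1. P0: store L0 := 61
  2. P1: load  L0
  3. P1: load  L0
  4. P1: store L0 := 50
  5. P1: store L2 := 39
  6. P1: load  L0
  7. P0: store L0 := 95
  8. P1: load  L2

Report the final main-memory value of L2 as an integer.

  op1 P0: store L0 := 61 → M/I on L0; bus BusRdX; mem=80
  op2 P1: load  L0 → O/S on L0; bus BusRd; mem=80
  op3 P1: load  L0 → O/S on L0; bus (none); mem=80
  op4 P1: store L0 := 50 → I/M on L0; bus BusUpgr Flush; mem=61
  op5 P1: store L2 := 39 → I/M on L2; bus BusRdX; mem=50
  op6 P1: load  L0 → I/M on L0; bus (none); mem=61
  op7 P0: store L0 := 95 → M/I on L0; bus BusRdX Flush; mem=50
  op8 P1: load  L2 → I/M on L2; bus (none); mem=50

memory[L2] = 50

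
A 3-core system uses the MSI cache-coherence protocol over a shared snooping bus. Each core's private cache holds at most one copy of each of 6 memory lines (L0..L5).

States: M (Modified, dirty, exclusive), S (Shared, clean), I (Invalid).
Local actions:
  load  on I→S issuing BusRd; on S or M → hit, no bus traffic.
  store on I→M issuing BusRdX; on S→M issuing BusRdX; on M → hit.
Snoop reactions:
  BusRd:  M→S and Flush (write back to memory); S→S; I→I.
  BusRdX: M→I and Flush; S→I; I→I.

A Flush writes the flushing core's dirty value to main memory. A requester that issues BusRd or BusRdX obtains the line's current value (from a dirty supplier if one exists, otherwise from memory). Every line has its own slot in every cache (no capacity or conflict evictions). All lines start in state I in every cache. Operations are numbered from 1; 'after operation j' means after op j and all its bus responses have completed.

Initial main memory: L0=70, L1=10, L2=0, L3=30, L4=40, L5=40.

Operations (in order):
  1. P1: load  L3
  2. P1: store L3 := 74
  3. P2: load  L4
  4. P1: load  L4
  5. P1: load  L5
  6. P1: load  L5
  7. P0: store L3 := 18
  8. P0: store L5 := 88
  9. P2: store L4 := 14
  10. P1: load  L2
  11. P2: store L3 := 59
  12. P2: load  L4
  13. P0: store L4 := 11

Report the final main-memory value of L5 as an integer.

memory[L5] = 40

  op1 P1: load  L3 → I/S/I on L3; bus BusRd; mem=30
  op2 P1: store L3 := 74 → I/M/I on L3; bus BusRdX; mem=30
  op3 P2: load  L4 → I/I/S on L4; bus BusRd; mem=40
  op4 P1: load  L4 → I/S/S on L4; bus BusRd; mem=40
  op5 P1: load  L5 → I/S/I on L5; bus BusRd; mem=40
  op6 P1: load  L5 → I/S/I on L5; bus (none); mem=40
  op7 P0: store L3 := 18 → M/I/I on L3; bus BusRdX Flush; mem=74
  op8 P0: store L5 := 88 → M/I/I on L5; bus BusRdX; mem=40
  op9 P2: store L4 := 14 → I/I/M on L4; bus BusRdX; mem=40
  op10 P1: load  L2 → I/S/I on L2; bus BusRd; mem=0
  op11 P2: store L3 := 59 → I/I/M on L3; bus BusRdX Flush; mem=18
  op12 P2: load  L4 → I/I/M on L4; bus (none); mem=40
  op13 P0: store L4 := 11 → M/I/I on L4; bus BusRdX Flush; mem=14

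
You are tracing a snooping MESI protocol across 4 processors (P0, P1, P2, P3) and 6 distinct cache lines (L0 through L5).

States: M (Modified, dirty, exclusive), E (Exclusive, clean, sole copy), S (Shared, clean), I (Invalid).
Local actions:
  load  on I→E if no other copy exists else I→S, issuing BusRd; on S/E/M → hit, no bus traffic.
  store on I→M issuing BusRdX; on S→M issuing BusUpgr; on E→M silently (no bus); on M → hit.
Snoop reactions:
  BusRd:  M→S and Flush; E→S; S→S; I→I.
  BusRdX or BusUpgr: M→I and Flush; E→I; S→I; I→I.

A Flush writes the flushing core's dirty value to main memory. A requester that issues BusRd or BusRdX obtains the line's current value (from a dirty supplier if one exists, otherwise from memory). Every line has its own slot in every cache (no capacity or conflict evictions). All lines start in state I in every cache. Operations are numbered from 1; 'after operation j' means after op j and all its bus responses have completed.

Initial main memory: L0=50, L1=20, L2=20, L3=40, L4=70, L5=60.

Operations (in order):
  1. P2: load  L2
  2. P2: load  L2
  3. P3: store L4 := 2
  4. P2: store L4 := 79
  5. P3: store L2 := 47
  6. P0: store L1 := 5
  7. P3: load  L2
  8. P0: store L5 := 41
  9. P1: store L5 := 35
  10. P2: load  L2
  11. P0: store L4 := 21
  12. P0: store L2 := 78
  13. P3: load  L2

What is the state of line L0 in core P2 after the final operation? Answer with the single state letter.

1. P2: load  L2  bus=[BusRd]  L2: P0=I P1=I P2=E P3=I  mem[L2]=20
2. P2: load  L2  bus=[-]  L2: P0=I P1=I P2=E P3=I  mem[L2]=20
3. P3: store L4 := 2  bus=[BusRdX]  L4: P0=I P1=I P2=I P3=M  mem[L4]=70
4. P2: store L4 := 79  bus=[BusRdX,Flush]  L4: P0=I P1=I P2=M P3=I  mem[L4]=2
5. P3: store L2 := 47  bus=[BusRdX]  L2: P0=I P1=I P2=I P3=M  mem[L2]=20
6. P0: store L1 := 5  bus=[BusRdX]  L1: P0=M P1=I P2=I P3=I  mem[L1]=20
7. P3: load  L2  bus=[-]  L2: P0=I P1=I P2=I P3=M  mem[L2]=20
8. P0: store L5 := 41  bus=[BusRdX]  L5: P0=M P1=I P2=I P3=I  mem[L5]=60
9. P1: store L5 := 35  bus=[BusRdX,Flush]  L5: P0=I P1=M P2=I P3=I  mem[L5]=41
10. P2: load  L2  bus=[BusRd,Flush]  L2: P0=I P1=I P2=S P3=S  mem[L2]=47
11. P0: store L4 := 21  bus=[BusRdX,Flush]  L4: P0=M P1=I P2=I P3=I  mem[L4]=79
12. P0: store L2 := 78  bus=[BusRdX]  L2: P0=M P1=I P2=I P3=I  mem[L2]=47
13. P3: load  L2  bus=[BusRd,Flush]  L2: P0=S P1=I P2=I P3=S  mem[L2]=78

state = I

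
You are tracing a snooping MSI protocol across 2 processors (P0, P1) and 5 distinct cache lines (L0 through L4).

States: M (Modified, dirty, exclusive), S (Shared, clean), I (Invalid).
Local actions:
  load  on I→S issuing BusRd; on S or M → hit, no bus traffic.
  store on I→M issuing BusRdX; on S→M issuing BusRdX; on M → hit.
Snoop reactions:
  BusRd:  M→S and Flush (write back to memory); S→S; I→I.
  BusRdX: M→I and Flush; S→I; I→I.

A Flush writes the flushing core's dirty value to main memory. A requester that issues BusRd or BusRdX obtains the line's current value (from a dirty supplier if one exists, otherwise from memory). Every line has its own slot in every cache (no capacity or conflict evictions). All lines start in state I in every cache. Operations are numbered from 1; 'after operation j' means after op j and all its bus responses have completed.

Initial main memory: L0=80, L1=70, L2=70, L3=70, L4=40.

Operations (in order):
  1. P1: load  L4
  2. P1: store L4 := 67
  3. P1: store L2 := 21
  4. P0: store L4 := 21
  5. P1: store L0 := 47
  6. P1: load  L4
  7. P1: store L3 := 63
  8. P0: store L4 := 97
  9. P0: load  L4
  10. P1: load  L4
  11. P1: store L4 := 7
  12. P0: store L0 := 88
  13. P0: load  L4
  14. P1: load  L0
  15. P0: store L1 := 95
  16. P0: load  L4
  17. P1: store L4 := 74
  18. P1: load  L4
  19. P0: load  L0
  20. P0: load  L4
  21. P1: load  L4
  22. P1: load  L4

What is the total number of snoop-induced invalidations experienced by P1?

  op1 P1: load  L4 → I/S on L4; bus BusRd; mem=40
  op2 P1: store L4 := 67 → I/M on L4; bus BusRdX; mem=40
  op3 P1: store L2 := 21 → I/M on L2; bus BusRdX; mem=70
  op4 P0: store L4 := 21 → M/I on L4; bus BusRdX Flush; mem=67
  op5 P1: store L0 := 47 → I/M on L0; bus BusRdX; mem=80
  op6 P1: load  L4 → S/S on L4; bus BusRd Flush; mem=21
  op7 P1: store L3 := 63 → I/M on L3; bus BusRdX; mem=70
  op8 P0: store L4 := 97 → M/I on L4; bus BusRdX; mem=21
  op9 P0: load  L4 → M/I on L4; bus (none); mem=21
  op10 P1: load  L4 → S/S on L4; bus BusRd Flush; mem=97
  op11 P1: store L4 := 7 → I/M on L4; bus BusRdX; mem=97
  op12 P0: store L0 := 88 → M/I on L0; bus BusRdX Flush; mem=47
  op13 P0: load  L4 → S/S on L4; bus BusRd Flush; mem=7
  op14 P1: load  L0 → S/S on L0; bus BusRd Flush; mem=88
  op15 P0: store L1 := 95 → M/I on L1; bus BusRdX; mem=70
  op16 P0: load  L4 → S/S on L4; bus (none); mem=7
  op17 P1: store L4 := 74 → I/M on L4; bus BusRdX; mem=7
  op18 P1: load  L4 → I/M on L4; bus (none); mem=7
  op19 P0: load  L0 → S/S on L0; bus (none); mem=88
  op20 P0: load  L4 → S/S on L4; bus BusRd Flush; mem=74
  op21 P1: load  L4 → S/S on L4; bus (none); mem=74
  op22 P1: load  L4 → S/S on L4; bus (none); mem=74

invalidations = 3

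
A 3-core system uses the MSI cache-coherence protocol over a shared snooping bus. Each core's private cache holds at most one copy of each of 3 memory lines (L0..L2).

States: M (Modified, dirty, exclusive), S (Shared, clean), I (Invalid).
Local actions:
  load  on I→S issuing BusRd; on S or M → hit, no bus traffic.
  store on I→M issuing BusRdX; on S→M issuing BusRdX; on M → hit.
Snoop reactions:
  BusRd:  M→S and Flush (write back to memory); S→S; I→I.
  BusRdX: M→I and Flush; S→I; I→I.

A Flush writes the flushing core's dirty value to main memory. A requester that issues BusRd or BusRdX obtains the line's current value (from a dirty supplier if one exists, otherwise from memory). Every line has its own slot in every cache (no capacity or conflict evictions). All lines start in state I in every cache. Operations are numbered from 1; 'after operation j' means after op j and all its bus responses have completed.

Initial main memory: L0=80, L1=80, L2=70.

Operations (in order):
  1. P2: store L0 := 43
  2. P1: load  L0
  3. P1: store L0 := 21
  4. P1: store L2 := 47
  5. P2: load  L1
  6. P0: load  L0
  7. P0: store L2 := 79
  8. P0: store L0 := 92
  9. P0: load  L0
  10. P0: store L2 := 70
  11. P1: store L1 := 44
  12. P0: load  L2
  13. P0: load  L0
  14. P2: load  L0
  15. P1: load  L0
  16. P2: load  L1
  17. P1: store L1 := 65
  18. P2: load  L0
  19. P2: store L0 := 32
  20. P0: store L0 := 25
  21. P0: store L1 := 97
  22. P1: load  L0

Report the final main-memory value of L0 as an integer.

memory[L0] = 25

1. P2: store L0 := 43  bus=[BusRdX]  L0: P0=I P1=I P2=M  mem[L0]=80
2. P1: load  L0  bus=[BusRd,Flush]  L0: P0=I P1=S P2=S  mem[L0]=43
3. P1: store L0 := 21  bus=[BusRdX]  L0: P0=I P1=M P2=I  mem[L0]=43
4. P1: store L2 := 47  bus=[BusRdX]  L2: P0=I P1=M P2=I  mem[L2]=70
5. P2: load  L1  bus=[BusRd]  L1: P0=I P1=I P2=S  mem[L1]=80
6. P0: load  L0  bus=[BusRd,Flush]  L0: P0=S P1=S P2=I  mem[L0]=21
7. P0: store L2 := 79  bus=[BusRdX,Flush]  L2: P0=M P1=I P2=I  mem[L2]=47
8. P0: store L0 := 92  bus=[BusRdX]  L0: P0=M P1=I P2=I  mem[L0]=21
9. P0: load  L0  bus=[-]  L0: P0=M P1=I P2=I  mem[L0]=21
10. P0: store L2 := 70  bus=[-]  L2: P0=M P1=I P2=I  mem[L2]=47
11. P1: store L1 := 44  bus=[BusRdX]  L1: P0=I P1=M P2=I  mem[L1]=80
12. P0: load  L2  bus=[-]  L2: P0=M P1=I P2=I  mem[L2]=47
13. P0: load  L0  bus=[-]  L0: P0=M P1=I P2=I  mem[L0]=21
14. P2: load  L0  bus=[BusRd,Flush]  L0: P0=S P1=I P2=S  mem[L0]=92
15. P1: load  L0  bus=[BusRd]  L0: P0=S P1=S P2=S  mem[L0]=92
16. P2: load  L1  bus=[BusRd,Flush]  L1: P0=I P1=S P2=S  mem[L1]=44
17. P1: store L1 := 65  bus=[BusRdX]  L1: P0=I P1=M P2=I  mem[L1]=44
18. P2: load  L0  bus=[-]  L0: P0=S P1=S P2=S  mem[L0]=92
19. P2: store L0 := 32  bus=[BusRdX]  L0: P0=I P1=I P2=M  mem[L0]=92
20. P0: store L0 := 25  bus=[BusRdX,Flush]  L0: P0=M P1=I P2=I  mem[L0]=32
21. P0: store L1 := 97  bus=[BusRdX,Flush]  L1: P0=M P1=I P2=I  mem[L1]=65
22. P1: load  L0  bus=[BusRd,Flush]  L0: P0=S P1=S P2=I  mem[L0]=25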